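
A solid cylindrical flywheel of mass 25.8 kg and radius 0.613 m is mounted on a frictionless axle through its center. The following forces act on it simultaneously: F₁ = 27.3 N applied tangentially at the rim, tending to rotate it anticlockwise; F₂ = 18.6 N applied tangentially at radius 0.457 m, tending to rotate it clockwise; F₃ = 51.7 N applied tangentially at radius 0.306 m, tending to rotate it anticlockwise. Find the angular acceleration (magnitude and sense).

α ≈ 4.96 rad/s², anticlockwise

I = ½MR² = (1/2)(25.8)(0.613)² = 4.847 kg·m².
Taking anticlockwise as positive: τ₁ = +(27.3)(0.613) = +16.73 N·m; τ₂ = −(18.6)(0.457) = −8.500 N·m; τ₃ = +(51.7)(0.306) = +15.82 N·m.
Net torque τ = 24.05 N·m.
α = τ/I = 24.05/4.847 = 4.962 rad/s².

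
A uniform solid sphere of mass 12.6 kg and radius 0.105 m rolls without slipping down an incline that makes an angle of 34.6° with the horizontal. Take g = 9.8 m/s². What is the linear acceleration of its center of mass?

Translation along the incline: Mg sinθ − f = Ma.
Rotation about the center: fR = Iα with I = (2/5)MR². No-slip gives a = αR, so f = (I/R²)a = (2/5)M a.
Substituting: Mg sinθ = (1 + 0.4000)Ma, so a = g sinθ/(1 + 0.4000) = (9.8) sin 34.6° / 1.400 = 3.975 m/s².

a ≈ 3.97 m/s²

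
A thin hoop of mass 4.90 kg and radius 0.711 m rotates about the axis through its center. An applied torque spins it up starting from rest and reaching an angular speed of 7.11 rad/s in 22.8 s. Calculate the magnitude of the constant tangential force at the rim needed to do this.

F ≈ 1.09 N

I = MR² = (4.90)(0.711)² = 2.477 kg·m².
α = Δω/Δt = (7.11 − 0)/22.8 = 0.3118 rad/s².
The required torque is τ = Iα = (2.477)(0.3118) = 0.7724 N·m.
A tangential force at the rim gives τ = FR, so F = τ/R = 0.7724/0.711 = 1.086 N.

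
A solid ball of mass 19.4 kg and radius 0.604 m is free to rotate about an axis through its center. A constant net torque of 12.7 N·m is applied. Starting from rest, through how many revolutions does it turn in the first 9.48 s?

I = (2/5)MR² = (2/5)(19.4)(0.604)² = 2.831 kg·m².
α = τ/I = 12.7/2.831 = 4.486 rad/s².
θ = ½αt² = ½(4.486)(9.48)² = 201.6 rad.
Revolutions = θ/(2π) = 32.08.

≈ 32.1 revolutions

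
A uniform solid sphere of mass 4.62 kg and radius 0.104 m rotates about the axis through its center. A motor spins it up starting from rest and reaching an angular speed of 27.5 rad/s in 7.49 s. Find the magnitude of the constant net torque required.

I = (2/5)MR² = (2/5)(4.62)(0.104)² = 0.01999 kg·m².
α = Δω/Δt = (27.5 − 0)/7.49 = 3.672 rad/s².
τ = Iα = (0.01999)(3.672) = 0.07339 N·m.

τ ≈ 0.0734 N·m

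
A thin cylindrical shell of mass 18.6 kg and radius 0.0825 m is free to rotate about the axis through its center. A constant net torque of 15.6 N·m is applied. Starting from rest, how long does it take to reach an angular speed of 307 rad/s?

I = MR² = (18.6)(0.0825)² = 0.1266 kg·m².
α = τ/I = 15.6/0.1266 = 123.2 rad/s².
ω = αt ⇒ t = ω/α = 307/123.2 = 2.491 s.

t ≈ 2.49 s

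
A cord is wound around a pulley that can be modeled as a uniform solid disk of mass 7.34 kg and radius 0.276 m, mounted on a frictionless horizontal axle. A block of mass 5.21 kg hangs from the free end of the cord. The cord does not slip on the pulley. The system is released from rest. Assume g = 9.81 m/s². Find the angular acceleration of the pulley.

I = ½MR² = (1/2)(7.34)(0.276)² = 0.2796 kg·m².
Block: mg − T = ma. Pulley: TR = Iα. No-slip: a = αR, so T = (I/R²)a = 3.670·a.
Then mg = (m + 3.670)a, so a = (5.21)(9.81)/(5.21 + 3.670) = 5.756 m/s².
α = a/R = 5.756/0.276 = 20.85 rad/s².

α ≈ 20.9 rad/s²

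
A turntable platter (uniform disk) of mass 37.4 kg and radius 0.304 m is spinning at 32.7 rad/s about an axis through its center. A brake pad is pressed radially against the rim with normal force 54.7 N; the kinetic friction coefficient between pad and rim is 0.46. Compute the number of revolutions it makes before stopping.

≈ 19.2 revolutions

I = ½MR² = (1/2)(37.4)(0.304)² = 1.728 kg·m².
Friction force f = μN = (0.46)(54.7) = 25.16 N at the rim; torque magnitude τ = fR = 7.649 N·m, opposing ω.
|α| = τ/I = 7.649/1.728 = 4.426 rad/s² (deceleration).
ω² = ω₀² − 2|α|θ with ω = 0 ⇒ θ = ω₀²/(2|α|) = 120.8 rad = 19.22 rev.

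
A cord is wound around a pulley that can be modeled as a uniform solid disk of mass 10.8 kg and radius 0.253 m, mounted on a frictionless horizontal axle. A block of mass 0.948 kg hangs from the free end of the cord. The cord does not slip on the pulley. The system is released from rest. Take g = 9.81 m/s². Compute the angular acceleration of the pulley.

I = ½MR² = (1/2)(10.8)(0.253)² = 0.3456 kg·m².
Block: mg − T = ma. Pulley: TR = Iα. No-slip: a = αR, so T = (I/R²)a = 5.400·a.
Then mg = (m + 5.400)a, so a = (0.948)(9.81)/(0.948 + 5.400) = 1.465 m/s².
α = a/R = 1.465/0.253 = 5.791 rad/s².

α ≈ 5.79 rad/s²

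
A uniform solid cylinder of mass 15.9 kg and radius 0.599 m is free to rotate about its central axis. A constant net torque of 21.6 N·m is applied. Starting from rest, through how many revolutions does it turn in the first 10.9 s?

≈ 71.6 revolutions

I = ½MR² = (1/2)(15.9)(0.599)² = 2.852 kg·m².
α = τ/I = 21.6/2.852 = 7.572 rad/s².
θ = ½αt² = ½(7.572)(10.9)² = 449.8 rad.
Revolutions = θ/(2π) = 71.59.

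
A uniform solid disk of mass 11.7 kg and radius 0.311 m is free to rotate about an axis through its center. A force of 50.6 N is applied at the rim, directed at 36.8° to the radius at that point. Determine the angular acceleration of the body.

α ≈ 16.7 rad/s²

I = ½MR² = (1/2)(11.7)(0.311)² = 0.5658 kg·m².
Only the tangential component produces torque: τ = F R sinθ = (50.6)(0.311) sin 36.8° = 9.427 N·m.
From τ = Iα: α = 9.427/0.5658 = 16.66 rad/s².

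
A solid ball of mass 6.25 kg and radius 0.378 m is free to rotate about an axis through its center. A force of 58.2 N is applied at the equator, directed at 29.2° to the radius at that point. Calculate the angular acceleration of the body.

α ≈ 30.0 rad/s²

I = (2/5)MR² = (2/5)(6.25)(0.378)² = 0.3572 kg·m².
Only the tangential component produces torque: τ = F R sinθ = (58.2)(0.378) sin 29.2° = 10.73 N·m.
Newton's second law for rotation, τ = Iα, gives α = τ/I = 10.73/0.3572 = 30.05 rad/s².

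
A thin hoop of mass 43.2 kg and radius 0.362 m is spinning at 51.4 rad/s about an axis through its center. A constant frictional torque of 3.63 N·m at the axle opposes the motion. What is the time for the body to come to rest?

t ≈ 80.2 s

I = MR² = (43.2)(0.362)² = 5.661 kg·m².
The net torque has magnitude 3.63 N·m, opposing ω.
|α| = τ/I = 3.630/5.661 = 0.6412 rad/s² (deceleration).
0 = ω₀ − |α|t ⇒ t = ω₀/|α| = 51.4/0.6412 = 80.16 s.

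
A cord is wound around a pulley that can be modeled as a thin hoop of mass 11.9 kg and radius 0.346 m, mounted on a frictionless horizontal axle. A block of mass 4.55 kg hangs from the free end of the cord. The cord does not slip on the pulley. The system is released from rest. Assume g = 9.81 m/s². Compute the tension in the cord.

I = MR² = (11.9)(0.346)² = 1.425 kg·m².
Block: mg − T = ma. Pulley: TR = Iα. No-slip: a = αR, so T = (I/R²)a = 11.90·a.
Then mg = (m + 11.90)a, so a = (4.55)(9.81)/(4.55 + 11.90) = 2.713 m/s².
T = 11.90·a = 32.29 N.

T ≈ 32.3 N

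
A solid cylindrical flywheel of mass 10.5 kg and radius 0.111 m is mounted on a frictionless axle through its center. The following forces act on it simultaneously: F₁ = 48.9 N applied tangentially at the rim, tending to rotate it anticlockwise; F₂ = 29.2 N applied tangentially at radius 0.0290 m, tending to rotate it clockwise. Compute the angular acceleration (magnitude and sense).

I = ½MR² = (1/2)(10.5)(0.111)² = 0.06469 kg·m².
Taking anticlockwise as positive: τ₁ = +(48.9)(0.111) = +5.428 N·m; τ₂ = −(29.2)(0.0290) = −0.8468 N·m.
Net torque τ = 4.581 N·m.
α = τ/I = 4.581/0.06469 = 70.82 rad/s².

α ≈ 70.8 rad/s², anticlockwise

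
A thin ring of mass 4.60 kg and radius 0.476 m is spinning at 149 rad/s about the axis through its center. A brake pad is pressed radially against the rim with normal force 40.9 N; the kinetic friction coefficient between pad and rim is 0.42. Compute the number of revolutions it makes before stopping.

≈ 225 revolutions

I = MR² = (4.60)(0.476)² = 1.042 kg·m².
Friction force f = μN = (0.42)(40.9) = 17.18 N at the rim; torque magnitude τ = fR = 8.177 N·m, opposing ω.
|α| = τ/I = 8.177/1.042 = 7.845 rad/s² (deceleration).
ω² = ω₀² − 2|α|θ with ω = 0 ⇒ θ = ω₀²/(2|α|) = 1415 rad = 225.2 rev.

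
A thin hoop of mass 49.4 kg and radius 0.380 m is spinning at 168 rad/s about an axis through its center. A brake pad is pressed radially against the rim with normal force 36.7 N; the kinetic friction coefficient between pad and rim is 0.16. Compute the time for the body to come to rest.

t ≈ 537 s

I = MR² = (49.4)(0.380)² = 7.133 kg·m².
Friction force f = μN = (0.16)(36.7) = 5.872 N at the rim; torque magnitude τ = fR = 2.231 N·m, opposing ω.
|α| = τ/I = 2.231/7.133 = 0.3128 rad/s² (deceleration).
0 = ω₀ − |α|t ⇒ t = ω₀/|α| = 168/0.3128 = 537.1 s.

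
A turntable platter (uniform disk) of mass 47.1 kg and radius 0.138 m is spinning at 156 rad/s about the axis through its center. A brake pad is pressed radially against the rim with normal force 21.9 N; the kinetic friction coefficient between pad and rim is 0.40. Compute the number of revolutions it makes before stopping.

≈ 718 revolutions

I = ½MR² = (1/2)(47.1)(0.138)² = 0.4485 kg·m².
Friction force f = μN = (0.40)(21.9) = 8.760 N at the rim; torque magnitude τ = fR = 1.209 N·m, opposing ω.
|α| = τ/I = 1.209/0.4485 = 2.695 rad/s² (deceleration).
ω² = ω₀² − 2|α|θ with ω = 0 ⇒ θ = ω₀²/(2|α|) = 4514 rad = 718.5 rev.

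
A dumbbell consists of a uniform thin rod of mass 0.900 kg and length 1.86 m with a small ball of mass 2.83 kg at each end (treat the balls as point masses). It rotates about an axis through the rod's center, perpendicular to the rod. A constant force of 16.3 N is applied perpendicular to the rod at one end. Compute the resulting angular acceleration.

I_rod = (1/12)ML² = (1/12)(0.900)(1.86)² = 0.2595 kg·m².
I_balls = 2·m·(L/2)² = 2(2.83)(0.9300)² = 4.895 kg·m².
Total I = 5.155 kg·m².
τ = F·(L/2) = (16.3)(0.930) = 15.16 N·m.
α = τ/I = 15.16/5.155 = 2.941 rad/s².

α ≈ 2.94 rad/s²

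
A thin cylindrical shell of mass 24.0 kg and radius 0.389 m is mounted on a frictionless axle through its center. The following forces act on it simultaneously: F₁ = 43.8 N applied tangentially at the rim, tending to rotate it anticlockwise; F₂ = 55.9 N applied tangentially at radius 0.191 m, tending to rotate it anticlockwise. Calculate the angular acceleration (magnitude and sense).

I = MR² = (24.0)(0.389)² = 3.632 kg·m².
Taking anticlockwise as positive: τ₁ = +(43.8)(0.389) = +17.04 N·m; τ₂ = +(55.9)(0.191) = +10.68 N·m.
Net torque τ = 27.72 N·m.
α = τ/I = 27.72/3.632 = 7.631 rad/s².

α ≈ 7.63 rad/s², anticlockwise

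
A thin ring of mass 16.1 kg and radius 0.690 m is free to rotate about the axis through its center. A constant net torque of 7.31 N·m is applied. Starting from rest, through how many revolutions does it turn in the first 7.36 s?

≈ 4.11 revolutions

I = MR² = (16.1)(0.690)² = 7.665 kg·m².
α = τ/I = 7.31/7.665 = 0.9537 rad/s².
θ = ½αt² = ½(0.9537)(7.36)² = 25.83 rad.
Revolutions = θ/(2π) = 4.111.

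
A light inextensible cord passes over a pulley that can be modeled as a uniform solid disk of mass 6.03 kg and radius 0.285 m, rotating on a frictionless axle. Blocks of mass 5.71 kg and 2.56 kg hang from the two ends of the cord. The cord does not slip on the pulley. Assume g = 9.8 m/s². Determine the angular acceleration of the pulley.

I = ½MR² = (1/2)(6.03)(0.285)² = 0.2449 kg·m².
Heavier block: m₁g − T₁ = m₁a. Lighter block: T₂ − m₂g = m₂a.
Pulley: (T₁ − T₂)R = Iα = I(a/R), so T₁ − T₂ = (I/R²)a = (1/2)M_p a = 3.015·a.
Adding the three: (m₁ − m₂)g = (m₁ + m₂ + 3.015)a, so a = (5.71 − 2.56)(9.8)/(5.71 + 2.56 + 3.015) = 2.735 m/s².
α = a/R = 2.735/0.285 = 9.598 rad/s².

α ≈ 9.60 rad/s²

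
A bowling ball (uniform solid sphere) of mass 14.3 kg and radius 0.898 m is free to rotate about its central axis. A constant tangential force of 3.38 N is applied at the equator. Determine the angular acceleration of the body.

I = (2/5)MR² = (2/5)(14.3)(0.898)² = 4.613 kg·m².
τ = F R = (3.38)(0.898) = 3.035 N·m.
From τ = Iα: α = 3.035/4.613 = 0.6580 rad/s².

α ≈ 0.658 rad/s²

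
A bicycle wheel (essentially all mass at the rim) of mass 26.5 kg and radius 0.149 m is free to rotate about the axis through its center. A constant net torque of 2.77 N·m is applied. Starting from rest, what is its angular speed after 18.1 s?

I = MR² = (26.5)(0.149)² = 0.5883 kg·m².
α = τ/I = 2.77/0.5883 = 4.708 rad/s².
ω = ω₀ + αt = 0 + (4.708)(18.1) = 85.22 rad/s.

ω ≈ 85.2 rad/s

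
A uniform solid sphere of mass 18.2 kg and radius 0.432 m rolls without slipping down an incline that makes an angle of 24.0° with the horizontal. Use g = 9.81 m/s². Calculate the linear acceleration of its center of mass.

Translation along the incline: Mg sinθ − f = Ma.
Rotation about the center: fR = Iα with I = (2/5)MR². No-slip gives a = αR, so f = (I/R²)a = (2/5)M a.
Substituting: Mg sinθ = (1 + 0.4000)Ma, so a = g sinθ/(1 + 0.4000) = (9.81) sin 24.0° / 1.400 = 2.850 m/s².

a ≈ 2.85 m/s²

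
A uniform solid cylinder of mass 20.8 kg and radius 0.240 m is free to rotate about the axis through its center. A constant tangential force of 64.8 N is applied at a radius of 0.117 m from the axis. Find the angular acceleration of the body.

α ≈ 12.7 rad/s²

I = ½MR² = (1/2)(20.8)(0.240)² = 0.5990 kg·m².
τ = F·r = (64.8)(0.117) = 7.582 N·m.
Newton's second law for rotation, τ = Iα, gives α = τ/I = 7.582/0.5990 = 12.66 rad/s².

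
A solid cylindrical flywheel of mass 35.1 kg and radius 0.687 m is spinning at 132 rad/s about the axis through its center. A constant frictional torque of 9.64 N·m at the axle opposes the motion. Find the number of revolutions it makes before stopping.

I = ½MR² = (1/2)(35.1)(0.687)² = 8.283 kg·m².
The net torque has magnitude 9.64 N·m, opposing ω.
|α| = τ/I = 9.640/8.283 = 1.164 rad/s² (deceleration).
ω² = ω₀² − 2|α|θ with ω = 0 ⇒ θ = ω₀²/(2|α|) = 7486 rad = 1191 rev.

≈ 1190 revolutions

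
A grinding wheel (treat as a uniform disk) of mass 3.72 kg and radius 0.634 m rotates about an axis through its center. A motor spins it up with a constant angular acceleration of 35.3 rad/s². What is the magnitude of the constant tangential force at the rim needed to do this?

F ≈ 41.6 N

I = ½MR² = (1/2)(3.72)(0.634)² = 0.7476 kg·m².
The required torque is τ = Iα = (0.7476)(35.30) = 26.39 N·m.
A tangential force at the rim gives τ = FR, so F = τ/R = 26.39/0.634 = 41.63 N.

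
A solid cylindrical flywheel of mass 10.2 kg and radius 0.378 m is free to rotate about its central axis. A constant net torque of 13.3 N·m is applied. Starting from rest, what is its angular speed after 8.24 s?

I = ½MR² = (1/2)(10.2)(0.378)² = 0.7287 kg·m².
α = τ/I = 13.3/0.7287 = 18.25 rad/s².
ω = ω₀ + αt = 0 + (18.25)(8.24) = 150.4 rad/s.

ω ≈ 150 rad/s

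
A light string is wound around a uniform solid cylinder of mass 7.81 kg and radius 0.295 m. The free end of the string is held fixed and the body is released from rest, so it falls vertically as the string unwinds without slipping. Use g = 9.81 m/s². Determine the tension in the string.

T ≈ 25.5 N

Translation: Mg − T = Ma. Rotation about the center: TR = Iα with I = ½MR².
With a = αR: T = (I/R²)a = (1/2)M a, so Mg = (1 + 0.5000)Ma.
a = g/(1 + 0.5000) = 9.81/1.500 = 6.540 m/s².
T = 0.5000·M·a = (0.5000)(7.81)(6.540) = 25.54 N.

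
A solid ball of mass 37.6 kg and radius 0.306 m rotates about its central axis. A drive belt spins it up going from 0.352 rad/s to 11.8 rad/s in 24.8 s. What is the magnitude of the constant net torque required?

I = (2/5)MR² = (2/5)(37.6)(0.306)² = 1.408 kg·m².
α = Δω/Δt = (11.8 − 0.352)/24.8 = 0.4616 rad/s².
τ = Iα = (1.408)(0.4616) = 0.6501 N·m.

τ ≈ 0.650 N·m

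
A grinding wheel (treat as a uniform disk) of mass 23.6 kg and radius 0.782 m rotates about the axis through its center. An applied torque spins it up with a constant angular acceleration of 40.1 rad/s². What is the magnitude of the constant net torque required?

I = ½MR² = (1/2)(23.6)(0.782)² = 7.216 kg·m².
τ = Iα = (7.216)(40.10) = 289.4 N·m.

τ ≈ 289 N·m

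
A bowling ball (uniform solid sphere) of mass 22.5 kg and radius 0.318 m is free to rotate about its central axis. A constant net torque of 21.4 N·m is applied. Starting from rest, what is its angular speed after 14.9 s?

I = (2/5)MR² = (2/5)(22.5)(0.318)² = 0.9101 kg·m².
α = τ/I = 21.4/0.9101 = 23.51 rad/s².
ω = ω₀ + αt = 0 + (23.51)(14.9) = 350.4 rad/s.

ω ≈ 350 rad/s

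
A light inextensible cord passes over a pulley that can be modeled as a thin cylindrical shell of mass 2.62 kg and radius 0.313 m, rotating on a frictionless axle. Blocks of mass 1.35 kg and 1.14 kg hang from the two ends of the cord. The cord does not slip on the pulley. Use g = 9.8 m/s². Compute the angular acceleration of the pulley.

I = MR² = (2.62)(0.313)² = 0.2567 kg·m².
Heavier block: m₁g − T₁ = m₁a. Lighter block: T₂ − m₂g = m₂a.
Pulley: (T₁ − T₂)R = Iα = I(a/R), so T₁ − T₂ = (I/R²)a = 1·M_p a = 2.620·a.
Adding the three: (m₁ − m₂)g = (m₁ + m₂ + 2.620)a, so a = (1.35 − 1.14)(9.8)/(1.35 + 1.14 + 2.620) = 0.4027 m/s².
α = a/R = 0.4027/0.313 = 1.287 rad/s².

α ≈ 1.29 rad/s²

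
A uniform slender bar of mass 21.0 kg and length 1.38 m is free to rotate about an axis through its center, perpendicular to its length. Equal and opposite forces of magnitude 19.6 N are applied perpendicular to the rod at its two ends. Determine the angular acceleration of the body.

α ≈ 8.12 rad/s²

I = (1/12)ML² = (1/12)(21.0)(1.38)² = 3.333 kg·m².
The couple gives τ = F·(L/2) + F·(L/2) = F L = (19.6)(1.38) = 27.05 N·m.
Newton's second law for rotation, τ = Iα, gives α = τ/I = 27.05/3.333 = 8.116 rad/s².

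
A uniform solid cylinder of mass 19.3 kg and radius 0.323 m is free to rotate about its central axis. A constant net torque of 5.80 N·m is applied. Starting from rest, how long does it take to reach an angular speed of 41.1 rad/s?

t ≈ 7.13 s

I = ½MR² = (1/2)(19.3)(0.323)² = 1.007 kg·m².
α = τ/I = 5.80/1.007 = 5.761 rad/s².
ω = αt ⇒ t = ω/α = 41.1/5.761 = 7.134 s.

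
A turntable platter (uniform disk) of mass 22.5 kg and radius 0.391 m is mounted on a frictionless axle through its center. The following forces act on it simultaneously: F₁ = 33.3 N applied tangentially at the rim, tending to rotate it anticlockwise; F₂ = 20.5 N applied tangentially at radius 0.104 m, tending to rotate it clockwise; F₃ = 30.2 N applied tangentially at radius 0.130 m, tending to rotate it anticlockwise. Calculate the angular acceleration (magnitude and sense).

α ≈ 8.61 rad/s², anticlockwise

I = ½MR² = (1/2)(22.5)(0.391)² = 1.720 kg·m².
Taking anticlockwise as positive: τ₁ = +(33.3)(0.391) = +13.02 N·m; τ₂ = −(20.5)(0.104) = −2.132 N·m; τ₃ = +(30.2)(0.130) = +3.926 N·m.
Net torque τ = 14.81 N·m.
α = τ/I = 14.81/1.720 = 8.613 rad/s².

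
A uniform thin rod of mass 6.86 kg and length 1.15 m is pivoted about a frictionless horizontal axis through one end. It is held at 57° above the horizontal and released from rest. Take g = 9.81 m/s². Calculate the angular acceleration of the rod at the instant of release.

α ≈ 6.97 rad/s²

About the pivot, I = (1/3)ML² = (1/3)(6.86)(1.15)² = 3.024 kg·m².
The weight acts at the center, a distance L/2 = 0.5750 m from the pivot; τ = Mg(L/2) cos 57° = 21.08 N·m.
α = τ/I = 21.08/3.024 = 6.969 rad/s².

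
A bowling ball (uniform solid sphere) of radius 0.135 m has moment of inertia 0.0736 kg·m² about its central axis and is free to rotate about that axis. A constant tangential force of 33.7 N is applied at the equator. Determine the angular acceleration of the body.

α ≈ 61.8 rad/s²

τ = F R = (33.7)(0.135) = 4.550 N·m.
Newton's second law for rotation, τ = Iα, gives α = τ/I = 4.550/0.07360 = 61.81 rad/s².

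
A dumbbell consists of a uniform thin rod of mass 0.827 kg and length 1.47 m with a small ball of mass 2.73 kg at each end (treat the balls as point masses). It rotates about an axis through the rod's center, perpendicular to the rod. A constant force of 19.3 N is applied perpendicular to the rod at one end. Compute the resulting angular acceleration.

α ≈ 4.58 rad/s²

I_rod = (1/12)ML² = (1/12)(0.827)(1.47)² = 0.1489 kg·m².
I_balls = 2·m·(L/2)² = 2(2.73)(0.7350)² = 2.950 kg·m².
Total I = 3.099 kg·m².
τ = F·(L/2) = (19.3)(0.735) = 14.19 N·m.
α = τ/I = 14.19/3.099 = 4.578 rad/s².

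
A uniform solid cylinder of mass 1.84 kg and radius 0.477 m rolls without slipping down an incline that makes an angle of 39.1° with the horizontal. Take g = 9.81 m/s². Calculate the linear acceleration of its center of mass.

a ≈ 4.12 m/s²

Translation along the incline: Mg sinθ − f = Ma.
Rotation about the center: fR = Iα with I = ½MR². No-slip gives a = αR, so f = (I/R²)a = (1/2)M a.
Substituting: Mg sinθ = (1 + 0.5000)Ma, so a = g sinθ/(1 + 0.5000) = (9.81) sin 39.1° / 1.500 = 4.125 m/s².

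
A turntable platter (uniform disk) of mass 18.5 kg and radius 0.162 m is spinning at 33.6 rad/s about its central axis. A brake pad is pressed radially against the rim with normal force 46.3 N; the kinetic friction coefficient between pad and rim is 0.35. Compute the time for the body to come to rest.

t ≈ 3.11 s

I = ½MR² = (1/2)(18.5)(0.162)² = 0.2428 kg·m².
Friction force f = μN = (0.35)(46.3) = 16.20 N at the rim; torque magnitude τ = fR = 2.625 N·m, opposing ω.
|α| = τ/I = 2.625/0.2428 = 10.81 rad/s² (deceleration).
0 = ω₀ − |α|t ⇒ t = ω₀/|α| = 33.6/10.81 = 3.107 s.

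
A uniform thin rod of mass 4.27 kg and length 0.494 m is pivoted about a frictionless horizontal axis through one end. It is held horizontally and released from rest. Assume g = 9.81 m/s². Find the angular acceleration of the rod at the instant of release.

α ≈ 29.8 rad/s²

About the pivot, I = (1/3)ML² = (1/3)(4.27)(0.494)² = 0.3473 kg·m².
The weight acts at the center, a distance L/2 = 0.2470 m from the pivot; τ = Mg(L/2) = 10.35 N·m.
α = τ/I = 10.35/0.3473 = 29.79 rad/s².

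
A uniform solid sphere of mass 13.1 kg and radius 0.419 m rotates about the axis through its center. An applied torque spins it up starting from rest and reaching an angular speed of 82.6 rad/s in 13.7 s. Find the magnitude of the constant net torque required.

τ ≈ 5.55 N·m

I = (2/5)MR² = (2/5)(13.1)(0.419)² = 0.9199 kg·m².
α = Δω/Δt = (82.6 − 0)/13.7 = 6.029 rad/s².
τ = Iα = (0.9199)(6.029) = 5.546 N·m.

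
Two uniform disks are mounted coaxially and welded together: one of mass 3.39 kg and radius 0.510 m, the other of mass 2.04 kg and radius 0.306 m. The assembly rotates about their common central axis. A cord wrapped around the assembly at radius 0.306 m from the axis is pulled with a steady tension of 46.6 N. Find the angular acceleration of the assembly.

α ≈ 26.6 rad/s²

I = ½M₁R₁² + ½M₂R₂² = ½(3.39)(0.510)² + ½(2.04)(0.306)² = 0.5364 kg·m².
τ = F r = (46.6)(0.306) = 14.26 N·m.
α = τ/I = 14.26/0.5364 = 26.58 rad/s².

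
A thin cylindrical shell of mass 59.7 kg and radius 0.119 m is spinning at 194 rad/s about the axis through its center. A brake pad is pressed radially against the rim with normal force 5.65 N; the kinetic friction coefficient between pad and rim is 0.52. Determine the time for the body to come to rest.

t ≈ 469 s

I = MR² = (59.7)(0.119)² = 0.8454 kg·m².
Friction force f = μN = (0.52)(5.65) = 2.938 N at the rim; torque magnitude τ = fR = 0.3496 N·m, opposing ω.
|α| = τ/I = 0.3496/0.8454 = 0.4136 rad/s² (deceleration).
0 = ω₀ − |α|t ⇒ t = ω₀/|α| = 194/0.4136 = 469.1 s.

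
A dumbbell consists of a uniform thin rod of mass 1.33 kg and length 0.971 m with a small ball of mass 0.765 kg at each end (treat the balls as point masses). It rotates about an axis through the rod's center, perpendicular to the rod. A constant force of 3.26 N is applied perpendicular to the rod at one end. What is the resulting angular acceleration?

α ≈ 3.40 rad/s²

I_rod = (1/12)ML² = (1/12)(1.33)(0.971)² = 0.1045 kg·m².
I_balls = 2·m·(L/2)² = 2(0.765)(0.4855)² = 0.3606 kg·m².
Total I = 0.4651 kg·m².
τ = F·(L/2) = (3.26)(0.485) = 1.583 N·m.
α = τ/I = 1.583/0.4651 = 3.403 rad/s².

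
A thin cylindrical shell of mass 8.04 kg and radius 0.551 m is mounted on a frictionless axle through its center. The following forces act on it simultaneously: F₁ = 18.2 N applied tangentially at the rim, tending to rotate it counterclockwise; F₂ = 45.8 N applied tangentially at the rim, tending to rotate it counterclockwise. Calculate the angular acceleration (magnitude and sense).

I = MR² = (8.04)(0.551)² = 2.441 kg·m².
Taking counterclockwise as positive: τ₁ = +(18.2)(0.551) = +10.03 N·m; τ₂ = +(45.8)(0.551) = +25.24 N·m.
Net torque τ = 35.26 N·m.
α = τ/I = 35.26/2.441 = 14.45 rad/s².

α ≈ 14.4 rad/s², counterclockwise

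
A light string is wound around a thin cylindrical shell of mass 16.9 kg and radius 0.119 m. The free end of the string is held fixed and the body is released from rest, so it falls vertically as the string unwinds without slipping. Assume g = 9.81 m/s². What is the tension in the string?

T ≈ 82.9 N

Translation: Mg − T = Ma. Rotation about the center: TR = Iα with I = MR².
With a = αR: T = (I/R²)a = M a, so Mg = (1 + 1.000)Ma.
a = g/(1 + 1.000) = 9.81/2.000 = 4.905 m/s².
T = 1.000·M·a = (1.000)(16.9)(4.905) = 82.89 N.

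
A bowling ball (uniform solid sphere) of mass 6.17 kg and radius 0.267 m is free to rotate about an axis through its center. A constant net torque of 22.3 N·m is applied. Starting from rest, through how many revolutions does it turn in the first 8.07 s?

≈ 657 revolutions

I = (2/5)MR² = (2/5)(6.17)(0.267)² = 0.1759 kg·m².
α = τ/I = 22.3/0.1759 = 126.7 rad/s².
θ = ½αt² = ½(126.7)(8.07)² = 4127 rad.
Revolutions = θ/(2π) = 656.9.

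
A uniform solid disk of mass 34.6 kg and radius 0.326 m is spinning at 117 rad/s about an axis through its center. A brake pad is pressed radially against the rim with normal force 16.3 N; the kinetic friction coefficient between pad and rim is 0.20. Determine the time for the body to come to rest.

I = ½MR² = (1/2)(34.6)(0.326)² = 1.839 kg·m².
Friction force f = μN = (0.20)(16.3) = 3.260 N at the rim; torque magnitude τ = fR = 1.063 N·m, opposing ω.
|α| = τ/I = 1.063/1.839 = 0.5780 rad/s² (deceleration).
0 = ω₀ − |α|t ⇒ t = ω₀/|α| = 117/0.5780 = 202.4 s.

t ≈ 202 s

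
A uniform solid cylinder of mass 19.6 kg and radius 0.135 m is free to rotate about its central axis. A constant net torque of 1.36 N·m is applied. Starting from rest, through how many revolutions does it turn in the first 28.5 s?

I = ½MR² = (1/2)(19.6)(0.135)² = 0.1786 kg·m².
α = τ/I = 1.36/0.1786 = 7.615 rad/s².
θ = ½αt² = ½(7.615)(28.5)² = 3092 rad.
Revolutions = θ/(2π) = 492.2.

≈ 492 revolutions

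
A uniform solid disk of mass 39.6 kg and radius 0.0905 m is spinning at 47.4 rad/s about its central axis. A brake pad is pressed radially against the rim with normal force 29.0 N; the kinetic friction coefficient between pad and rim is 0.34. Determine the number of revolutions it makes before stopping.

I = ½MR² = (1/2)(39.6)(0.0905)² = 0.1622 kg·m².
Friction force f = μN = (0.34)(29.0) = 9.860 N at the rim; torque magnitude τ = fR = 0.8923 N·m, opposing ω.
|α| = τ/I = 0.8923/0.1622 = 5.503 rad/s² (deceleration).
ω² = ω₀² − 2|α|θ with ω = 0 ⇒ θ = ω₀²/(2|α|) = 204.2 rad = 32.49 rev.

≈ 32.5 revolutions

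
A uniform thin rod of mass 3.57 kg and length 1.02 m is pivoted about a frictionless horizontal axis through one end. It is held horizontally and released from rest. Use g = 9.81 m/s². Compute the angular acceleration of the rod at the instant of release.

α ≈ 14.4 rad/s²

About the pivot, I = (1/3)ML² = (1/3)(3.57)(1.02)² = 1.238 kg·m².
The weight acts at the center, a distance L/2 = 0.5100 m from the pivot; τ = Mg(L/2) = 17.86 N·m.
α = τ/I = 17.86/1.238 = 14.43 rad/s².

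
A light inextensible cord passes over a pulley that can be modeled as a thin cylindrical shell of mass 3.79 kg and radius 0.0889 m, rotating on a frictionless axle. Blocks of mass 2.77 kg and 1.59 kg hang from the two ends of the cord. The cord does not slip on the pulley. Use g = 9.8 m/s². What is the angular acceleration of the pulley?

α ≈ 16.0 rad/s²

I = MR² = (3.79)(0.0889)² = 0.02995 kg·m².
Heavier block: m₁g − T₁ = m₁a. Lighter block: T₂ − m₂g = m₂a.
Pulley: (T₁ − T₂)R = Iα = I(a/R), so T₁ − T₂ = (I/R²)a = 1·M_p a = 3.790·a.
Adding the three: (m₁ − m₂)g = (m₁ + m₂ + 3.790)a, so a = (2.77 − 1.59)(9.8)/(2.77 + 1.59 + 3.790) = 1.419 m/s².
α = a/R = 1.419/0.0889 = 15.96 rad/s².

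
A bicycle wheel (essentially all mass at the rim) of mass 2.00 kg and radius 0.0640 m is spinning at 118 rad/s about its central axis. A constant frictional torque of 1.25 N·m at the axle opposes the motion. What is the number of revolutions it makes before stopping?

≈ 7.26 revolutions

I = MR² = (2.00)(0.0640)² = 0.008192 kg·m².
The net torque has magnitude 1.25 N·m, opposing ω.
|α| = τ/I = 1.250/0.008192 = 152.6 rad/s² (deceleration).
ω² = ω₀² − 2|α|θ with ω = 0 ⇒ θ = ω₀²/(2|α|) = 45.63 rad = 7.262 rev.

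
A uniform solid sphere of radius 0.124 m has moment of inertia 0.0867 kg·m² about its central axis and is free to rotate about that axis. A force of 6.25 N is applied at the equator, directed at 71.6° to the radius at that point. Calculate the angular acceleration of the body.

Only the tangential component produces torque: τ = F R sinθ = (6.25)(0.124) sin 71.6° = 0.7354 N·m.
From τ = Iα: α = 0.7354/0.08670 = 8.482 rad/s².

α ≈ 8.48 rad/s²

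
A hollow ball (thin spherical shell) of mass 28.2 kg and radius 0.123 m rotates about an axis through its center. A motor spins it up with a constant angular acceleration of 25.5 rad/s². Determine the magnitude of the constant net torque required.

τ ≈ 7.25 N·m

I = (2/3)MR² = (2/3)(28.2)(0.123)² = 0.2844 kg·m².
τ = Iα = (0.2844)(25.50) = 7.253 N·m.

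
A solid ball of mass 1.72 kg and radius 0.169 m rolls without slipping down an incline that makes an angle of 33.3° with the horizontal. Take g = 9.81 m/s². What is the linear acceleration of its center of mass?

Translation along the incline: Mg sinθ − f = Ma.
Rotation about the center: fR = Iα with I = (2/5)MR². No-slip gives a = αR, so f = (I/R²)a = (2/5)M a.
Substituting: Mg sinθ = (1 + 0.4000)Ma, so a = g sinθ/(1 + 0.4000) = (9.81) sin 33.3° / 1.400 = 3.847 m/s².

a ≈ 3.85 m/s²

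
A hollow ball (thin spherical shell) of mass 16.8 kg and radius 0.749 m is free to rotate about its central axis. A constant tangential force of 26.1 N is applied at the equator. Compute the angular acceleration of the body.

α ≈ 3.11 rad/s²

I = (2/3)MR² = (2/3)(16.8)(0.749)² = 6.283 kg·m².
τ = F R = (26.1)(0.749) = 19.55 N·m.
Newton's second law for rotation, τ = Iα, gives α = τ/I = 19.55/6.283 = 3.111 rad/s².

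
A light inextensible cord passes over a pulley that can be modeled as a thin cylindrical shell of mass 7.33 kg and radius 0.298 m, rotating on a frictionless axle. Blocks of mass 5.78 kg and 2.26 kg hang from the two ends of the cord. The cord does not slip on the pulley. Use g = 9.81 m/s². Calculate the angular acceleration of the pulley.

I = MR² = (7.33)(0.298)² = 0.6509 kg·m².
Heavier block: m₁g − T₁ = m₁a. Lighter block: T₂ − m₂g = m₂a.
Pulley: (T₁ − T₂)R = Iα = I(a/R), so T₁ − T₂ = (I/R²)a = 1·M_p a = 7.330·a.
Adding the three: (m₁ − m₂)g = (m₁ + m₂ + 7.330)a, so a = (5.78 − 2.26)(9.81)/(5.78 + 2.26 + 7.330) = 2.247 m/s².
α = a/R = 2.247/0.298 = 7.539 rad/s².

α ≈ 7.54 rad/s²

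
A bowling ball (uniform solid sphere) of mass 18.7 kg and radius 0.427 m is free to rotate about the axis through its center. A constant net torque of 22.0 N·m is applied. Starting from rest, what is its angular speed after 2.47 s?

ω ≈ 39.8 rad/s

I = (2/5)MR² = (2/5)(18.7)(0.427)² = 1.364 kg·m².
α = τ/I = 22.0/1.364 = 16.13 rad/s².
ω = ω₀ + αt = 0 + (16.13)(2.47) = 39.84 rad/s.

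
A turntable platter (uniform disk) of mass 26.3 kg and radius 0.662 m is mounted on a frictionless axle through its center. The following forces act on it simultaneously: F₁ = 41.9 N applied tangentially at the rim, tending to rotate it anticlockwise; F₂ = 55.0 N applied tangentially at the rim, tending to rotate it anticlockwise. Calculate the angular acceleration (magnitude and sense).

α ≈ 11.1 rad/s², anticlockwise

I = ½MR² = (1/2)(26.3)(0.662)² = 5.763 kg·m².
Taking anticlockwise as positive: τ₁ = +(41.9)(0.662) = +27.74 N·m; τ₂ = +(55.0)(0.662) = +36.41 N·m.
Net torque τ = 64.15 N·m.
α = τ/I = 64.15/5.763 = 11.13 rad/s².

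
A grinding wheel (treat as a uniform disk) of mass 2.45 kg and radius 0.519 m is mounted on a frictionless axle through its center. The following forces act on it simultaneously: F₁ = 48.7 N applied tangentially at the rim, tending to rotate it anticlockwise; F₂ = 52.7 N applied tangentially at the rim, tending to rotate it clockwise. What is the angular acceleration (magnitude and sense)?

I = ½MR² = (1/2)(2.45)(0.519)² = 0.3300 kg·m².
Taking anticlockwise as positive: τ₁ = +(48.7)(0.519) = +25.28 N·m; τ₂ = −(52.7)(0.519) = −27.35 N·m.
Net torque τ = -2.076 N·m.
α = τ/I = -2.076/0.3300 = -6.292 rad/s².

α ≈ 6.29 rad/s², clockwise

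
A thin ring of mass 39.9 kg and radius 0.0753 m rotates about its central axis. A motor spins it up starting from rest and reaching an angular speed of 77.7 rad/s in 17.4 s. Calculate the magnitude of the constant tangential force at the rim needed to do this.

F ≈ 13.4 N

I = MR² = (39.9)(0.0753)² = 0.2262 kg·m².
α = Δω/Δt = (77.7 − 0)/17.4 = 4.466 rad/s².
The required torque is τ = Iα = (0.2262)(4.466) = 1.010 N·m.
A tangential force at the rim gives τ = FR, so F = τ/R = 1.010/0.0753 = 13.42 N.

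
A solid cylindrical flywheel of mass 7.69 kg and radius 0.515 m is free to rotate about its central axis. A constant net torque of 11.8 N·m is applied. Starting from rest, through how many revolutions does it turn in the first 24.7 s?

≈ 562 revolutions

I = ½MR² = (1/2)(7.69)(0.515)² = 1.020 kg·m².
α = τ/I = 11.8/1.020 = 11.57 rad/s².
θ = ½αt² = ½(11.57)(24.7)² = 3530 rad.
Revolutions = θ/(2π) = 561.8.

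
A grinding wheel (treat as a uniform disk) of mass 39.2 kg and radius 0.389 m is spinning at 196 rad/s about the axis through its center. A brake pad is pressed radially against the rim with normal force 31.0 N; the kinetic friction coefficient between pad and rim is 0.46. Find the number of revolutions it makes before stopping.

I = ½MR² = (1/2)(39.2)(0.389)² = 2.966 kg·m².
Friction force f = μN = (0.46)(31.0) = 14.26 N at the rim; torque magnitude τ = fR = 5.547 N·m, opposing ω.
|α| = τ/I = 5.547/2.966 = 1.870 rad/s² (deceleration).
ω² = ω₀² − 2|α|θ with ω = 0 ⇒ θ = ω₀²/(2|α|) = 10270 rad = 1635 rev.

≈ 1630 revolutions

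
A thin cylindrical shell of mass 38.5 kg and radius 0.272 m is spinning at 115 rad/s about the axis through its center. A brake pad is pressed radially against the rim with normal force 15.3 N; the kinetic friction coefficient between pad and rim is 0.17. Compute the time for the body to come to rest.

t ≈ 463 s

I = MR² = (38.5)(0.272)² = 2.848 kg·m².
Friction force f = μN = (0.17)(15.3) = 2.601 N at the rim; torque magnitude τ = fR = 0.7075 N·m, opposing ω.
|α| = τ/I = 0.7075/2.848 = 0.2484 rad/s² (deceleration).
0 = ω₀ − |α|t ⇒ t = ω₀/|α| = 115/0.2484 = 463.0 s.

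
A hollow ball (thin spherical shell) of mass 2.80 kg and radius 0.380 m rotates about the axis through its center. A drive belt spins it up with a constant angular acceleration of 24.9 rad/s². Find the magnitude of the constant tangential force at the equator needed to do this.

F ≈ 17.7 N

I = (2/3)MR² = (2/3)(2.80)(0.380)² = 0.2695 kg·m².
The required torque is τ = Iα = (0.2695)(24.90) = 6.712 N·m.
A tangential force at the equator gives τ = FR, so F = τ/R = 6.712/0.380 = 17.66 N.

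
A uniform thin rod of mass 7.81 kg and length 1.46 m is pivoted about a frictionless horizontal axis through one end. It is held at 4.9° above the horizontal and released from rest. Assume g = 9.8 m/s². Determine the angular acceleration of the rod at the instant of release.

α ≈ 10.0 rad/s²

About the pivot, I = (1/3)ML² = (1/3)(7.81)(1.46)² = 5.549 kg·m².
The weight acts at the center, a distance L/2 = 0.7300 m from the pivot; τ = Mg(L/2) cos 4.9° = 55.67 N·m.
α = τ/I = 55.67/5.549 = 10.03 rad/s².
(Equivalently α = (3g/(2L)) cos 4.9° = 10.03 rad/s².)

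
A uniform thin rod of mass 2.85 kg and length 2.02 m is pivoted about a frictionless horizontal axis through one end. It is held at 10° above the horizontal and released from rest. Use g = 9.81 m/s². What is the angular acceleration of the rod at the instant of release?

About the pivot, I = (1/3)ML² = (1/3)(2.85)(2.02)² = 3.876 kg·m².
The weight acts at the center, a distance L/2 = 1.010 m from the pivot; τ = Mg(L/2) cos 10° = 27.81 N·m.
α = τ/I = 27.81/3.876 = 7.174 rad/s².

α ≈ 7.17 rad/s²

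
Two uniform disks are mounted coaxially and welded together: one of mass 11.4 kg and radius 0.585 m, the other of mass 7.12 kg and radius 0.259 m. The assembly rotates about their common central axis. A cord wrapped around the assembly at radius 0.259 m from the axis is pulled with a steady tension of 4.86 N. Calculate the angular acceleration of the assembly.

α ≈ 0.575 rad/s²

I = ½M₁R₁² + ½M₂R₂² = ½(11.4)(0.585)² + ½(7.12)(0.259)² = 2.189 kg·m².
τ = F r = (4.86)(0.259) = 1.259 N·m.
α = τ/I = 1.259/2.189 = 0.5749 rad/s².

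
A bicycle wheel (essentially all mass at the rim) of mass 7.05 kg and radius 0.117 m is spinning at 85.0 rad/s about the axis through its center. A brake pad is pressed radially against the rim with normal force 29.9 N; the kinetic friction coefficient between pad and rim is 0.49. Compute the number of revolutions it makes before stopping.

I = MR² = (7.05)(0.117)² = 0.09651 kg·m².
Friction force f = μN = (0.49)(29.9) = 14.65 N at the rim; torque magnitude τ = fR = 1.714 N·m, opposing ω.
|α| = τ/I = 1.714/0.09651 = 17.76 rad/s² (deceleration).
ω² = ω₀² − 2|α|θ with ω = 0 ⇒ θ = ω₀²/(2|α|) = 203.4 rad = 32.37 rev.

≈ 32.4 revolutions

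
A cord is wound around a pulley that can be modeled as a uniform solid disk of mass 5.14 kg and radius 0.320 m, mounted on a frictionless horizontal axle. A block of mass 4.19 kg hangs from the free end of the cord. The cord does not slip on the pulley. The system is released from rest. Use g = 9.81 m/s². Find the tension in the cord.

I = ½MR² = (1/2)(5.14)(0.320)² = 0.2632 kg·m².
Block: mg − T = ma. Pulley: TR = Iα. No-slip: a = αR, so T = (I/R²)a = 2.570·a.
Then mg = (m + 2.570)a, so a = (4.19)(9.81)/(4.19 + 2.570) = 6.080 m/s².
T = 2.570·a = 15.63 N.

T ≈ 15.6 N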